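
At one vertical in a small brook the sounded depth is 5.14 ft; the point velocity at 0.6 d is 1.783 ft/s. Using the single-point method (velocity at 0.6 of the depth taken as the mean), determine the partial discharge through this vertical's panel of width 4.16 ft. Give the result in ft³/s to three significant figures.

38.1 ft³/s

v̄ = v₀.₆ = 1.783 ft/s
q = v̄ × d × w = 1.783 × 5.14 × 4.16 = 38.12 ft³/s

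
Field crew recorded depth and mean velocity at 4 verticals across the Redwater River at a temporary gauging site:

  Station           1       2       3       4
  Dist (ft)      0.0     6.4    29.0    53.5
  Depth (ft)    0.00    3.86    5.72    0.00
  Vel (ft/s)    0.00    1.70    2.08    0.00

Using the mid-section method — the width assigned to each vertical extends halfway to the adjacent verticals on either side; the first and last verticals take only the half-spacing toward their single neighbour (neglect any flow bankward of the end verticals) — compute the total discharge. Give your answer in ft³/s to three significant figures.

375 ft³/s

w_2 = (29.0 − 0.0)/2 = 14.5 ft; q_2 = 1.70 × 3.86 × 14.5 = 95.15 ft³/s
w_3 = (53.5 − 6.4)/2 = 23.55 ft; q_3 = 2.08 × 5.72 × 23.55 = 280.2 ft³/s
Stations 1, 4 contribute zero (depth or velocity is 0).
Q = Σ qᵢ = 375.3 ft³/s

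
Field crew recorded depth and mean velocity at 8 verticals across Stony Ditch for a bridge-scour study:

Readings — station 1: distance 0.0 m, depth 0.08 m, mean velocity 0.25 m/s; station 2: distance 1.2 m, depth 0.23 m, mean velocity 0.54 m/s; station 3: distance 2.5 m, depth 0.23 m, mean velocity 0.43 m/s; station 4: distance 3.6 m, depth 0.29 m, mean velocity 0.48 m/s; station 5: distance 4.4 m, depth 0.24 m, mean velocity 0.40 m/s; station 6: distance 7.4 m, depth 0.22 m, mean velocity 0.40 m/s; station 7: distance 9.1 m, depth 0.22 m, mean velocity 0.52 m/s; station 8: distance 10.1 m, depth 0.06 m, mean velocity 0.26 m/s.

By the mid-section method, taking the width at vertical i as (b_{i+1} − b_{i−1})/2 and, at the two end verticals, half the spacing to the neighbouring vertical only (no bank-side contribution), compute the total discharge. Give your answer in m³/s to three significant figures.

0.970 m³/s

w_1 = (1.2 − 0.0)/2 = 0.6 m; q_1 = 0.25 × 0.08 × 0.6 = 0.01200 m³/s
w_2 = (2.5 − 0.0)/2 = 1.25 m; q_2 = 0.54 × 0.23 × 1.25 = 0.1553 m³/s
w_3 = (3.6 − 1.2)/2 = 1.2 m; q_3 = 0.43 × 0.23 × 1.2 = 0.1187 m³/s
w_4 = (4.4 − 2.5)/2 = 0.95 m; q_4 = 0.48 × 0.29 × 0.95 = 0.1322 m³/s
w_5 = (7.4 − 3.6)/2 = 1.9 m; q_5 = 0.40 × 0.24 × 1.9 = 0.1824 m³/s
w_6 = (9.1 − 4.4)/2 = 2.35 m; q_6 = 0.40 × 0.22 × 2.35 = 0.2068 m³/s
w_7 = (10.1 − 7.4)/2 = 1.35 m; q_7 = 0.52 × 0.22 × 1.35 = 0.1544 m³/s
w_8 = (10.1 − 9.1)/2 = 0.5 m; q_8 = 0.26 × 0.06 × 0.5 = 0.007800 m³/s
Q = Σ qᵢ = 0.9696 m³/s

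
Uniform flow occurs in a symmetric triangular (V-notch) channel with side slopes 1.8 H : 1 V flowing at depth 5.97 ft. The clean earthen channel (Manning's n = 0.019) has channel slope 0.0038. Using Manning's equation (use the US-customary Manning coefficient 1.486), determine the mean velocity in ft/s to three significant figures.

A = z·y² = 1.8×5.97² = 64.15 ft²
P = 2y√(1+z²) = 2×5.97×√(1+1.8²) = 24.59 ft
R = A/P = 64.15/24.59 = 2.609 ft
Q = (1.486/n)·A·R^(2/3)·S^(1/2) = (1.486/0.019) × 64.15 × 2.609^(2/3) × 0.0038^(1/2) = 586.2 ft³/s
V = Q/A = 586.2/64.15 = 9.138 ft/s

9.14 ft/s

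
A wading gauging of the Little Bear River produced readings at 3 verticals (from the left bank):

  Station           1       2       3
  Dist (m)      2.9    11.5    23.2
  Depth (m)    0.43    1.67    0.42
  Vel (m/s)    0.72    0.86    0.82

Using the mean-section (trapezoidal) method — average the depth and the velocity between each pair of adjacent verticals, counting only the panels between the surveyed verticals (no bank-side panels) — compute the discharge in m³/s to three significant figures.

17.4 m³/s

Panel 1-2: Δb = 8.6 m, d̄ = (0.43+1.67)/2 = 1.05, v̄ = (0.72+0.86)/2 = 0.79 → q = 8.6×1.05×0.79 = 7.134 m³/s
Panel 2-3: Δb = 11.7 m, d̄ = (1.67+0.42)/2 = 1.045, v̄ = (0.86+0.82)/2 = 0.84 → q = 11.7×1.045×0.84 = 10.27 m³/s
Q = Σ q = 17.40 m³/s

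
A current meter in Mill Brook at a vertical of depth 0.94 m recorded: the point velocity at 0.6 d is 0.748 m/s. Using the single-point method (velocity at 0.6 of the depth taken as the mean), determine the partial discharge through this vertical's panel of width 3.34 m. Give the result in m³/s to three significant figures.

v̄ = v₀.₆ = 0.748 m/s
q = v̄ × d × w = 0.7480 × 0.94 × 3.34 = 2.348 m³/s

2.35 m³/s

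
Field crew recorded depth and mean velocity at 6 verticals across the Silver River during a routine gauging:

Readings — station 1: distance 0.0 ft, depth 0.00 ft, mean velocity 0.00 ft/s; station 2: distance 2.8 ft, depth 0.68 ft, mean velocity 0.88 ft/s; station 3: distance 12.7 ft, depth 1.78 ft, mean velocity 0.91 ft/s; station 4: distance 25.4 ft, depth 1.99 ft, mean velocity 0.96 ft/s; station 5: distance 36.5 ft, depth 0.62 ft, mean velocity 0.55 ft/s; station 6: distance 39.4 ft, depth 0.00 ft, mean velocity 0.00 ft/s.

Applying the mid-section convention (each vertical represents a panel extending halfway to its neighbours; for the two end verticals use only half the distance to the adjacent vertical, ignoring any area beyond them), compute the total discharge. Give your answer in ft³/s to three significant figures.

47.2 ft³/s

w_2 = (12.7 − 0.0)/2 = 6.35 ft; q_2 = 0.88 × 0.68 × 6.35 = 3.800 ft³/s
w_3 = (25.4 − 2.8)/2 = 11.3 ft; q_3 = 0.91 × 1.78 × 11.3 = 18.30 ft³/s
w_4 = (36.5 − 12.7)/2 = 11.9 ft; q_4 = 0.96 × 1.99 × 11.9 = 22.73 ft³/s
w_5 = (39.4 − 25.4)/2 = 7 ft; q_5 = 0.55 × 0.62 × 7 = 2.387 ft³/s
Stations 1, 6 contribute zero (depth or velocity is 0).
Q = Σ qᵢ = 47.22 ft³/s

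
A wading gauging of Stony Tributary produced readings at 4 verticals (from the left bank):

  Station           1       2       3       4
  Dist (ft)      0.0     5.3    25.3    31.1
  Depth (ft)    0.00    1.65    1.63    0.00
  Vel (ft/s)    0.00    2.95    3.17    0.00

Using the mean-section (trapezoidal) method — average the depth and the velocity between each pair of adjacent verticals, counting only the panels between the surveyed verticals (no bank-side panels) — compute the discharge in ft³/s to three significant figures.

Panel 1-2: Δb = 5.3 ft, d̄ = (0.00+1.65)/2 = 0.825, v̄ = (0.00+2.95)/2 = 1.475 → q = 5.3×0.825×1.475 = 6.449 ft³/s
Panel 2-3: Δb = 20 ft, d̄ = (1.65+1.63)/2 = 1.64, v̄ = (2.95+3.17)/2 = 3.06 → q = 20×1.64×3.06 = 100.4 ft³/s
Panel 3-4: Δb = 5.8 ft, d̄ = (1.63+0.00)/2 = 0.815, v̄ = (3.17+0.00)/2 = 1.585 → q = 5.8×0.815×1.585 = 7.492 ft³/s
Q = Σ q = 114.3 ft³/s

114 ft³/s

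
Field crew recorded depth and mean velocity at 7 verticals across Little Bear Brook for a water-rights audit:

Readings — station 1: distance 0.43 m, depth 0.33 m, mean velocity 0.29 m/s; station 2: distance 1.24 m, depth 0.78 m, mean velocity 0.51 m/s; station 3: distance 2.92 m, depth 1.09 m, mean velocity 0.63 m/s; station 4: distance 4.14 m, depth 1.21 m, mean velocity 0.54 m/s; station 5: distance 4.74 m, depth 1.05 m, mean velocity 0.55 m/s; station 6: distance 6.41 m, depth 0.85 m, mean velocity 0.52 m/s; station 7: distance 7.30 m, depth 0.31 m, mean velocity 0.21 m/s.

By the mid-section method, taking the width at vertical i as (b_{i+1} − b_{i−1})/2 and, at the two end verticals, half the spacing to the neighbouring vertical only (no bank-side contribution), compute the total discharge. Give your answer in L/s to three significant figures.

3370 L/s

w_1 = (1.24 − 0.43)/2 = 0.405 m; q_1 = 0.29 × 0.33 × 0.405 = 0.03876 m³/s
w_2 = (2.92 − 0.43)/2 = 1.245 m; q_2 = 0.51 × 0.78 × 1.245 = 0.4953 m³/s
w_3 = (4.14 − 1.24)/2 = 1.45 m; q_3 = 0.63 × 1.09 × 1.45 = 0.9957 m³/s
w_4 = (4.74 − 2.92)/2 = 0.91 m; q_4 = 0.54 × 1.21 × 0.91 = 0.5946 m³/s
w_5 = (6.41 − 4.14)/2 = 1.135 m; q_5 = 0.55 × 1.05 × 1.135 = 0.6555 m³/s
w_6 = (7.30 − 4.74)/2 = 1.28 m; q_6 = 0.52 × 0.85 × 1.28 = 0.5658 m³/s
w_7 = (7.30 − 6.41)/2 = 0.445 m; q_7 = 0.21 × 0.31 × 0.445 = 0.02897 m³/s
Q = Σ qᵢ = 3.375 m³/s
= 3.375 × 1000 = 3375 L/s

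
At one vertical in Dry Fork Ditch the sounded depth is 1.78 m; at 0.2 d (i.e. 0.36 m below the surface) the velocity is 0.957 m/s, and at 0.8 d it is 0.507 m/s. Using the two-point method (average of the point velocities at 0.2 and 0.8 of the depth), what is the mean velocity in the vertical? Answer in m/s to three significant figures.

0.732 m/s

v̄ = (0.957 + 0.507) / 2 = 0.7320 m/s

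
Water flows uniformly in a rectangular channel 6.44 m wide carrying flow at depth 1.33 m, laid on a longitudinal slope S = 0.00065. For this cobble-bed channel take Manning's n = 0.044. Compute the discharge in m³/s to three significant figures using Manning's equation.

4.77 m³/s

A = b·y = 6.44 × 1.33 = 8.565 m²
P = b + 2y = 6.44 + 2×1.33 = 9.100 m
R = A/P = 8.565/9.100 = 0.9412 m
Q = (1/n)·A·R^(2/3)·S^(1/2) = (1/0.044) × 8.565 × 0.9412^(2/3) × 0.00065^(1/2) = 4.767 m³/s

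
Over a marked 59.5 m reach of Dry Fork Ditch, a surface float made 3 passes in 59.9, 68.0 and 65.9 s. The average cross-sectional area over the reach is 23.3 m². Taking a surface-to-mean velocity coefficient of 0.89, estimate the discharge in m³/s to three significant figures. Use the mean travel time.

19.1 m³/s

t̄ = (59.9 + 68.0 + 65.9) / 3 = 64.6 s
v_surface = L / t̄ = 59.5 / 64.6 = 0.9211 m/s
v_mean = 0.89 × 0.9211 = 0.8197 m/s
Q = A × v_mean = 23.3 × 0.8197 = 19.10 m³/s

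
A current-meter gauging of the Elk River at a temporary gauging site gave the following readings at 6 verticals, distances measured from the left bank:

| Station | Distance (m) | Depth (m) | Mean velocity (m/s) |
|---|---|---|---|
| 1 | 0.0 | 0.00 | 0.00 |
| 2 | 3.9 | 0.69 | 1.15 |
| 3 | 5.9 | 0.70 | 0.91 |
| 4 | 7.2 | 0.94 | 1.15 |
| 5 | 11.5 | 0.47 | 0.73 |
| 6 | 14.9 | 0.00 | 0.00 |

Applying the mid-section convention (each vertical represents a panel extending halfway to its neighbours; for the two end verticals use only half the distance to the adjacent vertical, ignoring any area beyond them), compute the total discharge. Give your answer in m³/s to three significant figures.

7.74 m³/s

w_2 = (5.9 − 0.0)/2 = 2.95 m; q_2 = 1.15 × 0.69 × 2.95 = 2.341 m³/s
w_3 = (7.2 − 3.9)/2 = 1.65 m; q_3 = 0.91 × 0.70 × 1.65 = 1.051 m³/s
w_4 = (11.5 − 5.9)/2 = 2.8 m; q_4 = 1.15 × 0.94 × 2.8 = 3.027 m³/s
w_5 = (14.9 − 7.2)/2 = 3.85 m; q_5 = 0.73 × 0.47 × 3.85 = 1.321 m³/s
Stations 1, 6 contribute zero (depth or velocity is 0).
Q = Σ qᵢ = 7.740 m³/s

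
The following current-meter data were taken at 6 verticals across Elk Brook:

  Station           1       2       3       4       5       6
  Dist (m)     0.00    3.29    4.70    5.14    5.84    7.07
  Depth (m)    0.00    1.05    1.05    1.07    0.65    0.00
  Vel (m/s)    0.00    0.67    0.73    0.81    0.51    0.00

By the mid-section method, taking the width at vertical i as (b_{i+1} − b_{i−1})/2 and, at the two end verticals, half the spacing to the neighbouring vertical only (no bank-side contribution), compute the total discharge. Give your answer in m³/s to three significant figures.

w_2 = (4.70 − 0.00)/2 = 2.35 m; q_2 = 0.67 × 1.05 × 2.35 = 1.653 m³/s
w_3 = (5.14 − 3.29)/2 = 0.925 m; q_3 = 0.73 × 1.05 × 0.925 = 0.7090 m³/s
w_4 = (5.84 − 4.70)/2 = 0.57 m; q_4 = 0.81 × 1.07 × 0.57 = 0.4940 m³/s
w_5 = (7.07 − 5.14)/2 = 0.965 m; q_5 = 0.51 × 0.65 × 0.965 = 0.3199 m³/s
Stations 1, 6 contribute zero (depth or velocity is 0).
Q = Σ qᵢ = 3.176 m³/s

3.18 m³/s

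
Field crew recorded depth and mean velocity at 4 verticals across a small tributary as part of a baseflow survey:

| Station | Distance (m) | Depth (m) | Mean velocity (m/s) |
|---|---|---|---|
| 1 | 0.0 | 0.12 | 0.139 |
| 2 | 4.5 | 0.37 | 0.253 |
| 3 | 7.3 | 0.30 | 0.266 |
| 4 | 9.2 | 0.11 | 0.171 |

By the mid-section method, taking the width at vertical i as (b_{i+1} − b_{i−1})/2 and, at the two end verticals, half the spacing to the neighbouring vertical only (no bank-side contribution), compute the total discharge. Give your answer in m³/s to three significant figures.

w_1 = (4.5 − 0.0)/2 = 2.25 m; q_1 = 0.139 × 0.12 × 2.25 = 0.03753 m³/s
w_2 = (7.3 − 0.0)/2 = 3.65 m; q_2 = 0.253 × 0.37 × 3.65 = 0.3417 m³/s
w_3 = (9.2 − 4.5)/2 = 2.35 m; q_3 = 0.266 × 0.30 × 2.35 = 0.1875 m³/s
w_4 = (9.2 − 7.3)/2 = 0.95 m; q_4 = 0.171 × 0.11 × 0.95 = 0.01787 m³/s
Q = Σ qᵢ = 0.5846 m³/s

0.585 m³/s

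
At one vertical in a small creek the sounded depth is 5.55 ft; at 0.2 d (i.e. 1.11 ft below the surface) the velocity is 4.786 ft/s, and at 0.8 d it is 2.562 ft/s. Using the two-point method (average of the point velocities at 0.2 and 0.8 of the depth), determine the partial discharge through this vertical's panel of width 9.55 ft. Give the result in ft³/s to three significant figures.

195 ft³/s

v̄ = (4.786 + 2.562) / 2 = 3.674 ft/s
q = v̄ × d × w = 3.674 × 5.55 × 9.55 = 194.7 ft³/s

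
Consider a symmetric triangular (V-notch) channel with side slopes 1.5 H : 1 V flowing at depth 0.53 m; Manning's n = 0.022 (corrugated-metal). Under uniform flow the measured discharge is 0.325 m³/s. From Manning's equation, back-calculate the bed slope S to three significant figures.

0.00216

A = z·y² = 1.5×0.53² = 0.4214 m²
P = 2y√(1+z²) = 2×0.53×√(1+1.5²) = 1.911 m
R = A/P = 0.4214/1.911 = 0.2205 m
S = (Q·n / (1·A·R^(2/3)))² = (0.325×0.022 / (1×0.4214×0.3650))² = 0.002162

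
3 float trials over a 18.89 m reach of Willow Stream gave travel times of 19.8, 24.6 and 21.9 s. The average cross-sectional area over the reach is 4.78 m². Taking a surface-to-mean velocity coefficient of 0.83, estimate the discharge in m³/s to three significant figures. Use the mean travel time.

t̄ = (19.8 + 24.6 + 21.9) / 3 = 22.1 s
v_surface = L / t̄ = 18.89 / 22.1 = 0.8548 m/s
v_mean = 0.83 × 0.8548 = 0.7094 m/s
Q = A × v_mean = 4.78 × 0.7094 = 3.391 m³/s

3.39 m³/s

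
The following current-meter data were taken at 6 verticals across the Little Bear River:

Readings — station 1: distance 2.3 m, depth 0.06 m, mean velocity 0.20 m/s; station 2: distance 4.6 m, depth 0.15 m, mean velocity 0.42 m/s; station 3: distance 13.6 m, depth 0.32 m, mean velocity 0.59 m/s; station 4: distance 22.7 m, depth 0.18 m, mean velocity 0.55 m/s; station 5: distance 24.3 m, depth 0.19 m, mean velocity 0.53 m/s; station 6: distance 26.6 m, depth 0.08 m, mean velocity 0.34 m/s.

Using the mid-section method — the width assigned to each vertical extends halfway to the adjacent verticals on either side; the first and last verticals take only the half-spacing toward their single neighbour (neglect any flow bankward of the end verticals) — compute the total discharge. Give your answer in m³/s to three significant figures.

w_1 = (4.6 − 2.3)/2 = 1.15 m; q_1 = 0.20 × 0.06 × 1.15 = 0.01380 m³/s
w_2 = (13.6 − 2.3)/2 = 5.65 m; q_2 = 0.42 × 0.15 × 5.65 = 0.3560 m³/s
w_3 = (22.7 − 4.6)/2 = 9.05 m; q_3 = 0.59 × 0.32 × 9.05 = 1.709 m³/s
w_4 = (24.3 − 13.6)/2 = 5.35 m; q_4 = 0.55 × 0.18 × 5.35 = 0.5297 m³/s
w_5 = (26.6 − 22.7)/2 = 1.95 m; q_5 = 0.53 × 0.19 × 1.95 = 0.1964 m³/s
w_6 = (26.6 − 24.3)/2 = 1.15 m; q_6 = 0.34 × 0.08 × 1.15 = 0.03128 m³/s
Q = Σ qᵢ = 2.836 m³/s

2.84 m³/s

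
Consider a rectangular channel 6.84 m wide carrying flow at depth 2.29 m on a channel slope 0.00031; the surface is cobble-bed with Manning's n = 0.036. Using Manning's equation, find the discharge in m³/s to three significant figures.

A = b·y = 6.84 × 2.29 = 15.66 m²
P = b + 2y = 6.84 + 2×2.29 = 11.42 m
R = A/P = 15.66/11.42 = 1.372 m
Q = (1/n)·A·R^(2/3)·S^(1/2) = (1/0.036) × 15.66 × 1.372^(2/3) × 0.00031^(1/2) = 9.457 m³/s

9.46 m³/s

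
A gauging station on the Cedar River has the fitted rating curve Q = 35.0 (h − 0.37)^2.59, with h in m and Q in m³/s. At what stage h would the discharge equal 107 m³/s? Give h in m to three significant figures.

h − h₀ = (Q/C)^(1/b) = (107/35.0)^(1/2.59) = 1.540 m
h = 0.37 + 1.540 = 1.910 m

1.91 m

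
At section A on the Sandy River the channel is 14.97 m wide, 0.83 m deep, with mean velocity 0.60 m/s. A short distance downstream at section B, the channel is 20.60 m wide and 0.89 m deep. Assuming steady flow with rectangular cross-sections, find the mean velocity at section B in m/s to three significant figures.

0.407 m/s

Q = A₁V₁ = (14.97×0.83) × 0.60 = 7.455 m³/s
A₂ = 20.60 × 0.89 = 18.33 m²
V₂ = Q/A₂ = 7.455/18.33 = 0.4066 m/s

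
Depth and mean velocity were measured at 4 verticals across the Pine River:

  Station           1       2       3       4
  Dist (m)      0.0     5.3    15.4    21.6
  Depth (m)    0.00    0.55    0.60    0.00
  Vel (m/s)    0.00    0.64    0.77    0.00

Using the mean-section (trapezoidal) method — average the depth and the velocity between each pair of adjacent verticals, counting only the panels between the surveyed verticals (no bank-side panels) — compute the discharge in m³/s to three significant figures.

Panel 1-2: Δb = 5.3 m, d̄ = (0.00+0.55)/2 = 0.275, v̄ = (0.00+0.64)/2 = 0.32 → q = 5.3×0.275×0.32 = 0.4664 m³/s
Panel 2-3: Δb = 10.1 m, d̄ = (0.55+0.60)/2 = 0.575, v̄ = (0.64+0.77)/2 = 0.705 → q = 10.1×0.575×0.705 = 4.094 m³/s
Panel 3-4: Δb = 6.2 m, d̄ = (0.60+0.00)/2 = 0.3, v̄ = (0.77+0.00)/2 = 0.385 → q = 6.2×0.3×0.385 = 0.7161 m³/s
Q = Σ q = 5.277 m³/s

5.28 m³/s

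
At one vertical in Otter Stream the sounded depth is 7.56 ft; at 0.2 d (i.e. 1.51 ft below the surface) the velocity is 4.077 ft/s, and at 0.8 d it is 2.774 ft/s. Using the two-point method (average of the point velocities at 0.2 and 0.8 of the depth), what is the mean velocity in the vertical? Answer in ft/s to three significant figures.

v̄ = (4.077 + 2.774) / 2 = 3.426 ft/s

3.43 ft/s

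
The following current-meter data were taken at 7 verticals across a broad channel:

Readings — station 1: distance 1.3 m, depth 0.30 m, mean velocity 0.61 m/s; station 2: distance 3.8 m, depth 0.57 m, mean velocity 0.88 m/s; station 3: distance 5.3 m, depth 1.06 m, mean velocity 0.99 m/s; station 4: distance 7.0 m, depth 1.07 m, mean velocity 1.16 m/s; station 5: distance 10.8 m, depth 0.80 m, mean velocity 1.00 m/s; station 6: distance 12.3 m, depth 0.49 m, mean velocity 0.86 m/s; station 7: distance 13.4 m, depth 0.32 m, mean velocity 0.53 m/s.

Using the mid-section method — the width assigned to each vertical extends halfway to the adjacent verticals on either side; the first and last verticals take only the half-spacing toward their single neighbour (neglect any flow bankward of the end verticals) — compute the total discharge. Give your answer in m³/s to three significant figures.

9.09 m³/s

w_1 = (3.8 − 1.3)/2 = 1.25 m; q_1 = 0.61 × 0.30 × 1.25 = 0.2288 m³/s
w_2 = (5.3 − 1.3)/2 = 2 m; q_2 = 0.88 × 0.57 × 2 = 1.003 m³/s
w_3 = (7.0 − 3.8)/2 = 1.6 m; q_3 = 0.99 × 1.06 × 1.6 = 1.679 m³/s
w_4 = (10.8 − 5.3)/2 = 2.75 m; q_4 = 1.16 × 1.07 × 2.75 = 3.413 m³/s
w_5 = (12.3 − 7.0)/2 = 2.65 m; q_5 = 1.00 × 0.80 × 2.65 = 2.120 m³/s
w_6 = (13.4 − 10.8)/2 = 1.3 m; q_6 = 0.86 × 0.49 × 1.3 = 0.5478 m³/s
w_7 = (13.4 − 12.3)/2 = 0.55 m; q_7 = 0.53 × 0.32 × 0.55 = 0.09328 m³/s
Q = Σ qᵢ = 9.085 m³/s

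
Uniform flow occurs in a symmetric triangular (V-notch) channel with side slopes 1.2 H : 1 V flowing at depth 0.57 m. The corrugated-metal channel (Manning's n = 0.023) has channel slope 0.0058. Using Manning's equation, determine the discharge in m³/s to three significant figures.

0.469 m³/s

A = z·y² = 1.2×0.57² = 0.3899 m²
P = 2y√(1+z²) = 2×0.57×√(1+1.2²) = 1.781 m
R = A/P = 0.3899/1.781 = 0.2189 m
Q = (1/n)·A·R^(2/3)·S^(1/2) = (1/0.023) × 0.3899 × 0.2189^(2/3) × 0.0058^(1/2) = 0.4690 m³/s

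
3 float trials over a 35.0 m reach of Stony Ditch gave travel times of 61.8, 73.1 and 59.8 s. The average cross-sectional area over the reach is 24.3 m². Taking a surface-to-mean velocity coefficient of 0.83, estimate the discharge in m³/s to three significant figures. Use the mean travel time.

10.9 m³/s

t̄ = (61.8 + 73.1 + 59.8) / 3 = 64.9 s
v_surface = L / t̄ = 35.0 / 64.9 = 0.5393 m/s
v_mean = 0.83 × 0.5393 = 0.4476 m/s
Q = A × v_mean = 24.3 × 0.4476 = 10.88 m³/s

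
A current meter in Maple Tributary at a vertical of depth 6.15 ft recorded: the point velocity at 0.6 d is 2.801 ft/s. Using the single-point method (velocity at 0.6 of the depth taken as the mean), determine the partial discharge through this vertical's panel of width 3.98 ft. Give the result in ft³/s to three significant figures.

68.6 ft³/s

v̄ = v₀.₆ = 2.801 ft/s
q = v̄ × d × w = 2.801 × 6.15 × 3.98 = 68.56 ft³/s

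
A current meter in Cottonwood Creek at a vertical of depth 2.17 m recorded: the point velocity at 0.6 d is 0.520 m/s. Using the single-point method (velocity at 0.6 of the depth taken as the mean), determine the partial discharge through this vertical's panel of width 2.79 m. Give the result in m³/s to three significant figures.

v̄ = v₀.₆ = 0.520 m/s
q = v̄ × d × w = 0.5200 × 2.17 × 2.79 = 3.148 m³/s

3.15 m³/s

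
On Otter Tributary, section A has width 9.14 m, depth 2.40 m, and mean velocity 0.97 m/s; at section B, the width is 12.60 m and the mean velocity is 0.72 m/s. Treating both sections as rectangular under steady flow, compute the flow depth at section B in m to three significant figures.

Q = A₁V₁ = (9.14×2.40) × 0.97 = 21.28 m³/s
d₂ = Q/(b₂ V₂) = 21.28/(12.60×0.72) = 2.345 m

2.35 m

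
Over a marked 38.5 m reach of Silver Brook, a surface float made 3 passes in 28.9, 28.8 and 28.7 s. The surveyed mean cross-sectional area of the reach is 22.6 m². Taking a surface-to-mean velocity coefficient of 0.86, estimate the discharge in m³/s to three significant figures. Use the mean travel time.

26.0 m³/s

t̄ = (28.9 + 28.8 + 28.7) / 3 = 28.8 s
v_surface = L / t̄ = 38.5 / 28.8 = 1.337 m/s
v_mean = 0.86 × 1.337 = 1.150 m/s
Q = A × v_mean = 22.6 × 1.150 = 25.98 m³/s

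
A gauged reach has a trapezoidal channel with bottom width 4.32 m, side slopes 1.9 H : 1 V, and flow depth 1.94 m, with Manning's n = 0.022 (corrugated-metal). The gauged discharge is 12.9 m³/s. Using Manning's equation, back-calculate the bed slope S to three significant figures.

A = (b + z·y)·y = (4.32 + 1.9×1.94)×1.94 = 15.53 m²
P = b + 2y√(1+z²) = 4.32 + 2×1.94×√(1+1.9²) = 12.65 m
R = A/P = 15.53/12.65 = 1.228 m
S = (Q·n / (1·A·R^(2/3)))² = (12.9×0.022 / (1×15.53×1.147))² = 0.0002540

0.000254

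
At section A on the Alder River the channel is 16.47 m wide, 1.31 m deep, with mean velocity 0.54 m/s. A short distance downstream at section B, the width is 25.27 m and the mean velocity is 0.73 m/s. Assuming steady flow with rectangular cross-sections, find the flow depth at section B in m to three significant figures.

Q = A₁V₁ = (16.47×1.31) × 0.54 = 11.65 m³/s
d₂ = Q/(b₂ V₂) = 11.65/(25.27×0.73) = 0.6316 m

0.632 m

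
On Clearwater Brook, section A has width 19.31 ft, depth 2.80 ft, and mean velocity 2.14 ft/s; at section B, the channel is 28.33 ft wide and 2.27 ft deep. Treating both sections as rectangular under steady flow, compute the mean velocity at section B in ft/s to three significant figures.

1.80 ft/s

Q = A₁V₁ = (19.31×2.80) × 2.14 = 115.7 ft³/s
A₂ = 28.33 × 2.27 = 64.31 ft²
V₂ = Q/A₂ = 115.7/64.31 = 1.799 ft/s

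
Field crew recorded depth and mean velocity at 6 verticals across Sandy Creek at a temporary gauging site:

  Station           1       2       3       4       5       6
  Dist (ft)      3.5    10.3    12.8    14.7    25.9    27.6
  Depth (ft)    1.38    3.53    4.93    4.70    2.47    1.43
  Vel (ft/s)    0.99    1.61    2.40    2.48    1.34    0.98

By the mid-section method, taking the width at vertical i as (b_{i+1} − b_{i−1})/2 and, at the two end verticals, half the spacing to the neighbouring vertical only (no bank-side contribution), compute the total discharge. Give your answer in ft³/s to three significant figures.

w_1 = (10.3 − 3.5)/2 = 3.4 ft; q_1 = 0.99 × 1.38 × 3.4 = 4.645 ft³/s
w_2 = (12.8 − 3.5)/2 = 4.65 ft; q_2 = 1.61 × 3.53 × 4.65 = 26.43 ft³/s
w_3 = (14.7 − 10.3)/2 = 2.2 ft; q_3 = 2.40 × 4.93 × 2.2 = 26.03 ft³/s
w_4 = (25.9 − 12.8)/2 = 6.55 ft; q_4 = 2.48 × 4.70 × 6.55 = 76.35 ft³/s
w_5 = (27.6 − 14.7)/2 = 6.45 ft; q_5 = 1.34 × 2.47 × 6.45 = 21.35 ft³/s
w_6 = (27.6 − 25.9)/2 = 0.85 ft; q_6 = 0.98 × 1.43 × 0.85 = 1.191 ft³/s
Q = Σ qᵢ = 156.0 ft³/s

156 ft³/s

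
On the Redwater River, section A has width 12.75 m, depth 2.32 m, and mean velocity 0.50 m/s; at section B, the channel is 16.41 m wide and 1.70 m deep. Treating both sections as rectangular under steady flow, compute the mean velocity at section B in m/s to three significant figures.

Q = A₁V₁ = (12.75×2.32) × 0.50 = 14.79 m³/s
A₂ = 16.41 × 1.70 = 27.90 m²
V₂ = Q/A₂ = 14.79/27.90 = 0.5302 m/s

0.530 m/s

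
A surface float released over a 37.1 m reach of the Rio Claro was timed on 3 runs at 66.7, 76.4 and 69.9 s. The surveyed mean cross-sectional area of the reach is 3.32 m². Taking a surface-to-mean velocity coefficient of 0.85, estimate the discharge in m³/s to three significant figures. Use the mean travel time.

t̄ = (66.7 + 76.4 + 69.9) / 3 = 71 s
v_surface = L / t̄ = 37.1 / 71 = 0.5225 m/s
v_mean = 0.85 × 0.5225 = 0.4442 m/s
Q = A × v_mean = 3.32 × 0.4442 = 1.475 m³/s

1.47 m³/s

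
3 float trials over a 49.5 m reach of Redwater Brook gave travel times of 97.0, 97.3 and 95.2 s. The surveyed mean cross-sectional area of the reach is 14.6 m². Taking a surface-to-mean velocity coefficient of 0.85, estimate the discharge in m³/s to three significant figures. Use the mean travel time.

t̄ = (97.0 + 97.3 + 95.2) / 3 = 96.5 s
v_surface = L / t̄ = 49.5 / 96.5 = 0.5130 m/s
v_mean = 0.85 × 0.5130 = 0.4360 m/s
Q = A × v_mean = 14.6 × 0.4360 = 6.366 m³/s

6.37 m³/s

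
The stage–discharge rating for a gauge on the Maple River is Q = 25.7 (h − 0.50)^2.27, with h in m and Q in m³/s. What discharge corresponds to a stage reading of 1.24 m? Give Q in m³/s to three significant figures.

Q = 25.7 × (1.24 − 0.50)^2.27 = 25.7 × 0.74^2.27 = 12.97 m³/s

13.0 m³/s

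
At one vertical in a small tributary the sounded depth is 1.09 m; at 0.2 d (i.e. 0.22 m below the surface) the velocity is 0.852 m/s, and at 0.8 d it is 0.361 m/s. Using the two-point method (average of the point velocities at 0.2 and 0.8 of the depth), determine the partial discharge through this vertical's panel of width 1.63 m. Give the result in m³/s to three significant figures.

1.08 m³/s

v̄ = (0.852 + 0.361) / 2 = 0.6065 m/s
q = v̄ × d × w = 0.6065 × 1.09 × 1.63 = 1.078 m³/s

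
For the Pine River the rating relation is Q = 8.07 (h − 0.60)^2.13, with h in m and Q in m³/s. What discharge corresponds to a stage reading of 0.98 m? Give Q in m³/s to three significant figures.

1.03 m³/s

Q = 8.07 × (0.98 − 0.60)^2.13 = 8.07 × 0.38^2.13 = 1.028 m³/s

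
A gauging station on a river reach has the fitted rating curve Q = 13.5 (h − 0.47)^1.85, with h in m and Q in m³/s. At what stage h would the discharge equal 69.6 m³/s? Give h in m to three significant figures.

h − h₀ = (Q/C)^(1/b) = (69.6/13.5)^(1/1.85) = 2.427 m
h = 0.47 + 2.427 = 2.897 m

2.90 m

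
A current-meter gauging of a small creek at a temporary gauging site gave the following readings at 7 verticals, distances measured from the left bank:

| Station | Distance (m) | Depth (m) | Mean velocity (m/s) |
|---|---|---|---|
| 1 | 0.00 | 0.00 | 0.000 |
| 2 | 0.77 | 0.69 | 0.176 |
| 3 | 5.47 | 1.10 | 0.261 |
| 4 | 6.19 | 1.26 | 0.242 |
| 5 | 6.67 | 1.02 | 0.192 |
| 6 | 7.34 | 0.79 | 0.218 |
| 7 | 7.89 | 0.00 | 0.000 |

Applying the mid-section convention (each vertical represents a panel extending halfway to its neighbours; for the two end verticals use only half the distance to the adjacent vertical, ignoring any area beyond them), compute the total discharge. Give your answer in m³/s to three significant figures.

w_2 = (5.47 − 0.00)/2 = 2.735 m; q_2 = 0.176 × 0.69 × 2.735 = 0.3321 m³/s
w_3 = (6.19 − 0.77)/2 = 2.71 m; q_3 = 0.261 × 1.10 × 2.71 = 0.7780 m³/s
w_4 = (6.67 − 5.47)/2 = 0.6 m; q_4 = 0.242 × 1.26 × 0.6 = 0.1830 m³/s
w_5 = (7.34 − 6.19)/2 = 0.575 m; q_5 = 0.192 × 1.02 × 0.575 = 0.1126 m³/s
w_6 = (7.89 − 6.67)/2 = 0.61 m; q_6 = 0.218 × 0.79 × 0.61 = 0.1051 m³/s
Stations 1, 7 contribute zero (depth or velocity is 0).
Q = Σ qᵢ = 1.511 m³/s

1.51 m³/s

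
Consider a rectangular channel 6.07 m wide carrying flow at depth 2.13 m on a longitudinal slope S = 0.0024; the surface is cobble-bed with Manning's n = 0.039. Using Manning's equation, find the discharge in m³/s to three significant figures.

A = b·y = 6.07 × 2.13 = 12.93 m²
P = b + 2y = 6.07 + 2×2.13 = 10.33 m
R = A/P = 12.93/10.33 = 1.252 m
Q = (1/n)·A·R^(2/3)·S^(1/2) = (1/0.039) × 12.93 × 1.252^(2/3) × 0.0024^(1/2) = 18.86 m³/s

18.9 m³/s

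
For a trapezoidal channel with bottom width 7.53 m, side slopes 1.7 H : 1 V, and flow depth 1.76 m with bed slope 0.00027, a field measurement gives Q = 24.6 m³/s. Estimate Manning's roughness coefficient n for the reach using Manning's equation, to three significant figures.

0.0146

A = (b + z·y)·y = (7.53 + 1.7×1.76)×1.76 = 18.52 m²
P = b + 2y√(1+z²) = 7.53 + 2×1.76×√(1+1.7²) = 14.47 m
R = A/P = 18.52/14.47 = 1.280 m
n = (1/Q)·A·R^(2/3)·S^(1/2) = (1/24.6) × 18.52 × 1.179 × 0.01643 = 0.01458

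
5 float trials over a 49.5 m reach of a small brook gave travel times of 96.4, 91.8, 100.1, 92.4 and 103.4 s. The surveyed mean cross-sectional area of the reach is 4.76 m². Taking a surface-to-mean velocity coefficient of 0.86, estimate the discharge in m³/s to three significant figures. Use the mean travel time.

2.09 m³/s

t̄ = (96.4 + 91.8 + 100.1 + 92.4 + 103.4) / 5 = 96.82 s
v_surface = L / t̄ = 49.5 / 96.82 = 0.5113 m/s
v_mean = 0.86 × 0.5113 = 0.4397 m/s
Q = A × v_mean = 4.76 × 0.4397 = 2.093 m³/s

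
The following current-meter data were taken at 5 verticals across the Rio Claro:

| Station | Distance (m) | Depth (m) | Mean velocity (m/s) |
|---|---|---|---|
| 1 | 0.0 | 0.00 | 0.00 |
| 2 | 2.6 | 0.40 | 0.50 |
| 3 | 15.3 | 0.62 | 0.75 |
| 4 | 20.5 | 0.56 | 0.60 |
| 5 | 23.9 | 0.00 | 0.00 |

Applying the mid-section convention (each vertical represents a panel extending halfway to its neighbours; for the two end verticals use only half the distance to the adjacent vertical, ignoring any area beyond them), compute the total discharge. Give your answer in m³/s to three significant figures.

7.14 m³/s

w_2 = (15.3 − 0.0)/2 = 7.65 m; q_2 = 0.50 × 0.40 × 7.65 = 1.530 m³/s
w_3 = (20.5 − 2.6)/2 = 8.95 m; q_3 = 0.75 × 0.62 × 8.95 = 4.162 m³/s
w_4 = (23.9 − 15.3)/2 = 4.3 m; q_4 = 0.60 × 0.56 × 4.3 = 1.445 m³/s
Stations 1, 5 contribute zero (depth or velocity is 0).
Q = Σ qᵢ = 7.137 m³/s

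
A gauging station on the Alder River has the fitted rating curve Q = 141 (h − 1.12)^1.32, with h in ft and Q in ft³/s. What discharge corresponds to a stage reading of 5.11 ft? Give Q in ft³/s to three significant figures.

876 ft³/s

Q = 141 × (5.11 − 1.12)^1.32 = 141 × 3.99^1.32 = 876.0 ft³/s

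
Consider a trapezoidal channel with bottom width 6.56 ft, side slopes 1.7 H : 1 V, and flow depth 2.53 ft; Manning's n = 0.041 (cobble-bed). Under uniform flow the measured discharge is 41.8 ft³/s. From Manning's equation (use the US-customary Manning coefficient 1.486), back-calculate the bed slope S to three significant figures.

A = (b + z·y)·y = (6.56 + 1.7×2.53)×2.53 = 27.48 ft²
P = b + 2y√(1+z²) = 6.56 + 2×2.53×√(1+1.7²) = 16.54 ft
R = A/P = 27.48/16.54 = 1.661 ft
S = (Q·n / (1.486·A·R^(2/3)))² = (41.8×0.041 / (1.486×27.48×1.403))² = 0.0008953

0.000895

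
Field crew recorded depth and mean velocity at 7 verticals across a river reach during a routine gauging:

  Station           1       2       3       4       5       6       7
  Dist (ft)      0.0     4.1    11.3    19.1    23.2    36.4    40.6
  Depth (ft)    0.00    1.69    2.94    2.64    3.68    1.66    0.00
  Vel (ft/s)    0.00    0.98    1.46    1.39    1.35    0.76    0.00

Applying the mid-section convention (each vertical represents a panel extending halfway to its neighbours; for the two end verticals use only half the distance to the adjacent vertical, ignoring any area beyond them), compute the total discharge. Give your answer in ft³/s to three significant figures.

117 ft³/s

w_2 = (11.3 − 0.0)/2 = 5.65 ft; q_2 = 0.98 × 1.69 × 5.65 = 9.358 ft³/s
w_3 = (19.1 − 4.1)/2 = 7.5 ft; q_3 = 1.46 × 2.94 × 7.5 = 32.19 ft³/s
w_4 = (23.2 − 11.3)/2 = 5.95 ft; q_4 = 1.39 × 2.64 × 5.95 = 21.83 ft³/s
w_5 = (36.4 − 19.1)/2 = 8.65 ft; q_5 = 1.35 × 3.68 × 8.65 = 42.97 ft³/s
w_6 = (40.6 − 23.2)/2 = 8.7 ft; q_6 = 0.76 × 1.66 × 8.7 = 10.98 ft³/s
Stations 1, 7 contribute zero (depth or velocity is 0).
Q = Σ qᵢ = 117.3 ft³/s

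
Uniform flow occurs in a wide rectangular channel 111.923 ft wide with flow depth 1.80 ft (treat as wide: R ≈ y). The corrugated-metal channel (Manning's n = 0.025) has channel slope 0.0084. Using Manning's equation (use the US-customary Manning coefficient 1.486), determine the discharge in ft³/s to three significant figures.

1620 ft³/s

A = b·y = 111.923 × 1.80 = 201.5 ft²
Wide channel: R ≈ y = 1.80 ft
Q = (1.486/n)·A·R^(2/3)·S^(1/2) = (1.486/0.025) × 201.5 × 1.800^(2/3) × 0.0084^(1/2) = 1624 ft³/s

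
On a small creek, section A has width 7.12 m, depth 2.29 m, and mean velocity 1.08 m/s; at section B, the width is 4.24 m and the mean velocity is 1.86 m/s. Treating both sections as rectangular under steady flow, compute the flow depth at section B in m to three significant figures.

2.23 m

Q = A₁V₁ = (7.12×2.29) × 1.08 = 17.61 m³/s
d₂ = Q/(b₂ V₂) = 17.61/(4.24×1.86) = 2.233 m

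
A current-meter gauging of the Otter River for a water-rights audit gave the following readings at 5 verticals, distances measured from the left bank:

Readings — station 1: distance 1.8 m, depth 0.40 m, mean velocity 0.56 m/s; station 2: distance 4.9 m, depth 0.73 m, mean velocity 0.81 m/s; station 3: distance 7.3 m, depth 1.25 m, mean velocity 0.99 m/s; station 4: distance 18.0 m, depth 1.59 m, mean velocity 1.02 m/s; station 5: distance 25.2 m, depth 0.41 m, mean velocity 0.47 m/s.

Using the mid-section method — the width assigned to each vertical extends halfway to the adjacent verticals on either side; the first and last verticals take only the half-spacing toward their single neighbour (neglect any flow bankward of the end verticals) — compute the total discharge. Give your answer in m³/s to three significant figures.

25.3 m³/s

w_1 = (4.9 − 1.8)/2 = 1.55 m; q_1 = 0.56 × 0.40 × 1.55 = 0.3472 m³/s
w_2 = (7.3 − 1.8)/2 = 2.75 m; q_2 = 0.81 × 0.73 × 2.75 = 1.626 m³/s
w_3 = (18.0 − 4.9)/2 = 6.55 m; q_3 = 0.99 × 1.25 × 6.55 = 8.106 m³/s
w_4 = (25.2 − 7.3)/2 = 8.95 m; q_4 = 1.02 × 1.59 × 8.95 = 14.52 m³/s
w_5 = (25.2 − 18.0)/2 = 3.6 m; q_5 = 0.47 × 0.41 × 3.6 = 0.6937 m³/s
Q = Σ qᵢ = 25.29 m³/s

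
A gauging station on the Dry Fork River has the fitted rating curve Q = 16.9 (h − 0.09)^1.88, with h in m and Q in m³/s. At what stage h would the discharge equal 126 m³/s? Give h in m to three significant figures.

3.00 m

h − h₀ = (Q/C)^(1/b) = (126/16.9)^(1/1.88) = 2.911 m
h = 0.09 + 2.911 = 3.001 m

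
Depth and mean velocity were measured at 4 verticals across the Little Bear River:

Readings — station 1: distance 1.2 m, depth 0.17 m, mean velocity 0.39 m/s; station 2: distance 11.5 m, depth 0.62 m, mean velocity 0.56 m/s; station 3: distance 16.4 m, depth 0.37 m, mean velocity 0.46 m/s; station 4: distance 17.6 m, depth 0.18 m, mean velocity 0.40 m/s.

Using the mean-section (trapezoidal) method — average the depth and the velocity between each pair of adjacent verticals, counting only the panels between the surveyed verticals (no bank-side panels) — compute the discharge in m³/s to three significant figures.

Panel 1-2: Δb = 10.3 m, d̄ = (0.17+0.62)/2 = 0.395, v̄ = (0.39+0.56)/2 = 0.475 → q = 10.3×0.395×0.475 = 1.933 m³/s
Panel 2-3: Δb = 4.9 m, d̄ = (0.62+0.37)/2 = 0.495, v̄ = (0.56+0.46)/2 = 0.51 → q = 4.9×0.495×0.51 = 1.237 m³/s
Panel 3-4: Δb = 1.2 m, d̄ = (0.37+0.18)/2 = 0.275, v̄ = (0.46+0.40)/2 = 0.43 → q = 1.2×0.275×0.43 = 0.1419 m³/s
Q = Σ q = 3.311 m³/s

3.31 m³/s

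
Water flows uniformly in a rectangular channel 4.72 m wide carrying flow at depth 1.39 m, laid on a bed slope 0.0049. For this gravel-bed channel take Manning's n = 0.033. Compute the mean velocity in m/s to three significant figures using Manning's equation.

A = b·y = 4.72 × 1.39 = 6.561 m²
P = b + 2y = 4.72 + 2×1.39 = 7.500 m
R = A/P = 6.561/7.500 = 0.8748 m
Q = (1/n)·A·R^(2/3)·S^(1/2) = (1/0.033) × 6.561 × 0.8748^(2/3) × 0.0049^(1/2) = 12.73 m³/s
V = Q/A = 12.73/6.561 = 1.940 m/s

1.94 m/s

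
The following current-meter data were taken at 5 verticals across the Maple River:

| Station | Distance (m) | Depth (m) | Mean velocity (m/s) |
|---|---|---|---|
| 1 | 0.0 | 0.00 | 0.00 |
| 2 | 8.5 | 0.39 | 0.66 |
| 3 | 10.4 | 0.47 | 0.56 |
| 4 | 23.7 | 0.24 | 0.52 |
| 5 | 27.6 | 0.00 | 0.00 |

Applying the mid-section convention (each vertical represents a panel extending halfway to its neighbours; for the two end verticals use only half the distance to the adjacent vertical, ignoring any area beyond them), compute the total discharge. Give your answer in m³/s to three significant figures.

4.41 m³/s

w_2 = (10.4 − 0.0)/2 = 5.2 m; q_2 = 0.66 × 0.39 × 5.2 = 1.338 m³/s
w_3 = (23.7 − 8.5)/2 = 7.6 m; q_3 = 0.56 × 0.47 × 7.6 = 2.000 m³/s
w_4 = (27.6 − 10.4)/2 = 8.6 m; q_4 = 0.52 × 0.24 × 8.6 = 1.073 m³/s
Stations 1, 5 contribute zero (depth or velocity is 0).
Q = Σ qᵢ = 4.412 m³/s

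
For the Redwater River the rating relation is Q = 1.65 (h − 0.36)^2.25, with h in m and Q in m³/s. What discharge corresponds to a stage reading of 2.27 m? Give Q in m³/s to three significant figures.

7.08 m³/s

Q = 1.65 × (2.27 − 0.36)^2.25 = 1.65 × 1.91^2.25 = 7.076 m³/s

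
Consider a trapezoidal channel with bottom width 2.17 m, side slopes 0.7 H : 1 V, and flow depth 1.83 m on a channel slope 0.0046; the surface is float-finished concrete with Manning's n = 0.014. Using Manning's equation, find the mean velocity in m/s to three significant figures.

4.69 m/s

A = (b + z·y)·y = (2.17 + 0.7×1.83)×1.83 = 6.315 m²
P = b + 2y√(1+z²) = 2.17 + 2×1.83×√(1+0.7²) = 6.638 m
R = A/P = 6.315/6.638 = 0.9514 m
Q = (1/n)·A·R^(2/3)·S^(1/2) = (1/0.014) × 6.315 × 0.9514^(2/3) × 0.0046^(1/2) = 29.60 m³/s
V = Q/A = 29.60/6.315 = 4.686 m/s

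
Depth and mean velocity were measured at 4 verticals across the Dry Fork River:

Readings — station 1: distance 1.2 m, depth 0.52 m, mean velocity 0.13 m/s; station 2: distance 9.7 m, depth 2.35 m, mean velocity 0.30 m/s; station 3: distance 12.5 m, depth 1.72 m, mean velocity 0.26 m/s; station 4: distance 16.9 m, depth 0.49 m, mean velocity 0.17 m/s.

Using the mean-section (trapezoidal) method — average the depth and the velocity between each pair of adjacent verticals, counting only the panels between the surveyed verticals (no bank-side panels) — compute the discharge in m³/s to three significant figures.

5.26 m³/s

Panel 1-2: Δb = 8.5 m, d̄ = (0.52+2.35)/2 = 1.435, v̄ = (0.13+0.30)/2 = 0.215 → q = 8.5×1.435×0.215 = 2.622 m³/s
Panel 2-3: Δb = 2.8 m, d̄ = (2.35+1.72)/2 = 2.035, v̄ = (0.30+0.26)/2 = 0.28 → q = 2.8×2.035×0.28 = 1.595 m³/s
Panel 3-4: Δb = 4.4 m, d̄ = (1.72+0.49)/2 = 1.105, v̄ = (0.26+0.17)/2 = 0.215 → q = 4.4×1.105×0.215 = 1.045 m³/s
Q = Σ q = 5.263 m³/s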